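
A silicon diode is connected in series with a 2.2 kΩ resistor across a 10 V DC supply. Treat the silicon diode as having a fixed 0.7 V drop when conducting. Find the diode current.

I ≈ 4.2 mA

KVL around the loop: 10 = V_D + I·R = 0.7 + I × 2.2 kΩ.
So I = (10 − 0.7) / 2.2 kΩ = 9.3 / 2.2 = 4.23 mA.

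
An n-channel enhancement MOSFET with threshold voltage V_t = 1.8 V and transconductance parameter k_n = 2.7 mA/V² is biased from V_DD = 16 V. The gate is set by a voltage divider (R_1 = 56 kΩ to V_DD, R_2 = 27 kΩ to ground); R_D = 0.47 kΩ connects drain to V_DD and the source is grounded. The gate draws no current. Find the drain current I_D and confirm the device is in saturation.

V_G = V_DD·R_2/(R_1+R_2) = 16×27/83 = 5.2 V. With the source grounded, V_GS = V_G = 5.2 V.
Assume saturation: I_D = (k_n/2)(V_GS − V_t)² = (2.7/2)×(5.2 − 1.8)² = 1.35×3.4² = 15.7 mA.
V_DS = V_DD − I_D·R_D = 16 − 15.7×0.47 = 8.64 V.
Saturation requires V_DS ≥ V_GS − V_t = 3.4 V; 8.64 ≥ 3.4 ✓.

I_D ≈ 16 mA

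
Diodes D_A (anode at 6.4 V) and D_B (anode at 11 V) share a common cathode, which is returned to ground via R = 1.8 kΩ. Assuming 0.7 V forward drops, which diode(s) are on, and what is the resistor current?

Only D_B conducts; I_R ≈ 5.7 mA

Assume both conduct. Then node N would need to be at both 6.4−0.7 = 5.7 V and 11−0.7 = 10.3 V, which is impossible.
Assume only D_B conducts: V_N = 11 − 0.7 = 10.3 V, so I_R = 10.3/1.8 = 5.72 mA.
Check D_A: its anode-to-cathode voltage is 6.4 − 10.3 = -3.9 V < 0.7 V, so it is off. The assumption is consistent.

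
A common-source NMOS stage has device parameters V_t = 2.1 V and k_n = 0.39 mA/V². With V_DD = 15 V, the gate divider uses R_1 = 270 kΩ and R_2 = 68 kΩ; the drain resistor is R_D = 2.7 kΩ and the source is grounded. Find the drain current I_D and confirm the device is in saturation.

I_D ≈ 0.16 mA

V_G = V_DD·R_2/(R_1+R_2) = 15×68/338 = 3.02 V. With the source grounded, V_GS = V_G = 3.02 V.
Assume saturation: I_D = (k_n/2)(V_GS − V_t)² = (0.39/2)×(3.02 − 2.1)² = 0.195×0.918² = 0.164 mA.
V_DS = V_DD − I_D·R_D = 15 − 0.164×2.7 = 14.6 V.
Saturation requires V_DS ≥ V_GS − V_t = 0.918 V; 14.6 ≥ 0.918 ✓.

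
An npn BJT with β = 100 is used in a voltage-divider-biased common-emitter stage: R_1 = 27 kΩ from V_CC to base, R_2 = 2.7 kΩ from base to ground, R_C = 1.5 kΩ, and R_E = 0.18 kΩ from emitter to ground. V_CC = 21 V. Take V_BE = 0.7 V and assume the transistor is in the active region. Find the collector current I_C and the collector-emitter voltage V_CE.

I_C ≈ 5.9 mA, V_CE ≈ 11 V

Thevenize the base divider: V_Th = V_CC·R_2/(R_1+R_2) = 21×2.7/29.7 = 1.91 V, R_Th = R_1‖R_2 = 2.45 kΩ.
Base-emitter loop: V_Th = I_B·R_Th + V_BE + (β+1)I_B·R_E, so I_B = (1.91 − 0.7) / (2.45 + 101×0.18) = 0.0586 mA.
I_C = β·I_B = 100×0.0586 = 5.86 mA, and I_E = (β+1)I_B = 5.92 mA.
V_CE = V_CC − I_C·R_C − I_E·R_E = 21 − 5.86×1.5 − 5.92×0.18 = 11.1 V.
V_CE = 11.1 V > 0.2 V confirms active-region operation.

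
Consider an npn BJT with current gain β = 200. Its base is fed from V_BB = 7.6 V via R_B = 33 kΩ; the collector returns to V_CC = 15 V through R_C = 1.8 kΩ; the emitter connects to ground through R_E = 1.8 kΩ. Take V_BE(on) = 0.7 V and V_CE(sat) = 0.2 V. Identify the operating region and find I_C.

active; I_C ≈ 3.5 mA

Assume active. Base-emitter loop: I_B = (V_BB − V_BE)/(R_B + (β+1)R_E) = (7.6 − 0.7)/(33 + 201×1.8) = 0.0175 mA.
I_C = β·I_B = 200×0.0175 = 3.5 mA.
V_CE = V_CC − I_C·R_C − I_E·R_E = 15 − 3.5×1.8 − 3.51×1.8 = 2.38 V > V_CE(sat), so the active-region assumption holds.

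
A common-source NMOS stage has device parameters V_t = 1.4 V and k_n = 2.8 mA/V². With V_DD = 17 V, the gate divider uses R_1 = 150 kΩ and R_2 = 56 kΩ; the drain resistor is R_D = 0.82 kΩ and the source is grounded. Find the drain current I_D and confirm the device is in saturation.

I_D ≈ 15 mA

V_G = V_DD·R_2/(R_1+R_2) = 17×56/206 = 4.62 V. With the source grounded, V_GS = V_G = 4.62 V.
Assume saturation: I_D = (k_n/2)(V_GS − V_t)² = (2.8/2)×(4.62 − 1.4)² = 1.4×3.22² = 14.5 mA.
V_DS = V_DD − I_D·R_D = 17 − 14.5×0.82 = 5.09 V.
Saturation requires V_DS ≥ V_GS − V_t = 3.22 V; 5.09 ≥ 3.22 ✓.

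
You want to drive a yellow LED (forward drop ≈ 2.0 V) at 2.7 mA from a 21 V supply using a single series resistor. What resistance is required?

The resistor drops V_S − V_D = 21 − 2.0 = 19 V at 2.7 mA.
R = 19 V / 2.7 mA = 7.04 kΩ.

R ≈ 7 kΩ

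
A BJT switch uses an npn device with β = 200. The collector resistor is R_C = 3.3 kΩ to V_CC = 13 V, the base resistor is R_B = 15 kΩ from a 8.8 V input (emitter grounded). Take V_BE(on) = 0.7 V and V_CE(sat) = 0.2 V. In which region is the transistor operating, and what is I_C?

Assume active: I_B = (8.8 − 0.7)/15 = 0.54 mA, giving I_C = β·I_B = 108 mA.
But then V_CE = 13 − 108×3.3 = -343 V < V_CE(sat) = 0.2 V — impossible in the active region.
So the transistor is saturated. With V_CE = 0.2 V, I_C = (V_CC − 0.2)/R_C = 12.8/3.3 = 3.88 mA.
Check: β·I_B = 108 mA > I_C = 3.88 mA, confirming saturation.

saturation; I_C ≈ 3.9 mA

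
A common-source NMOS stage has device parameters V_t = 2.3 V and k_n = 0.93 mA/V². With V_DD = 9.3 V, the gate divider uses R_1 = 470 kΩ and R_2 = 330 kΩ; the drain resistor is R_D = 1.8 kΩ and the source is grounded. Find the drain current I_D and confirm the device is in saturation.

I_D ≈ 1.1 mA

V_G = V_DD·R_2/(R_1+R_2) = 9.3×330/800 = 3.84 V. With the source grounded, V_GS = V_G = 3.84 V.
Assume saturation: I_D = (k_n/2)(V_GS − V_t)² = (0.93/2)×(3.84 − 2.3)² = 0.465×1.54² = 1.1 mA.
V_DS = V_DD − I_D·R_D = 9.3 − 1.1×1.8 = 7.32 V.
Saturation requires V_DS ≥ V_GS − V_t = 1.54 V; 7.32 ≥ 1.54 ✓.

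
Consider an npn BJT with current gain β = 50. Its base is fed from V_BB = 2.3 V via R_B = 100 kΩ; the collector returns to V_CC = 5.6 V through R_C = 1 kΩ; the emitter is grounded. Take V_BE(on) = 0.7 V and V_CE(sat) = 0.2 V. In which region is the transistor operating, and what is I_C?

active; I_C ≈ 0.8 mA

Assume active. Base-emitter loop: I_B = (V_BB − V_BE)/R_B = (2.3 − 0.7)/100 = 0.016 mA.
I_C = β·I_B = 50×0.016 = 0.8 mA.
V_CE = V_CC − I_C·R_C = 5.6 − 0.8×1 = 4.8 V > V_CE(sat), so the active-region assumption holds.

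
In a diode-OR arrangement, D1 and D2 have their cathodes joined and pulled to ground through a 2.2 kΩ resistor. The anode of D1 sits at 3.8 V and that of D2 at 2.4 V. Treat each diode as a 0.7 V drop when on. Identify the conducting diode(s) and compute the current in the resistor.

Only D1 conducts; I_R ≈ 1.4 mA

Assume both conduct. Then node N would need to be at both 3.8−0.7 = 3.1 V and 2.4−0.7 = 1.7 V, which is impossible.
Assume only D1 conducts: V_N = 3.8 − 0.7 = 3.1 V, so I_R = 3.1/2.2 = 1.41 mA.
Check D2: its anode-to-cathode voltage is 2.4 − 3.1 = -0.7 V < 0.7 V, so it is off. The assumption is consistent.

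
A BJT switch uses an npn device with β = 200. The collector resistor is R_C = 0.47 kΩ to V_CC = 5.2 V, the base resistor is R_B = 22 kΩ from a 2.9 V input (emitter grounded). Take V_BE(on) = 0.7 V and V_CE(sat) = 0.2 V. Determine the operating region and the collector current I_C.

saturation; I_C ≈ 11 mA

Assume active: I_B = (2.9 − 0.7)/22 = 0.1 mA, giving I_C = β·I_B = 20 mA.
But then V_CE = 5.2 − 20×0.47 = -4.2 V < V_CE(sat) = 0.2 V — impossible in the active region.
So the transistor is saturated. With V_CE = 0.2 V, I_C = (V_CC − 0.2)/R_C = 5/0.47 = 10.6 mA.
Check: β·I_B = 20 mA > I_C = 10.6 mA, confirming saturation.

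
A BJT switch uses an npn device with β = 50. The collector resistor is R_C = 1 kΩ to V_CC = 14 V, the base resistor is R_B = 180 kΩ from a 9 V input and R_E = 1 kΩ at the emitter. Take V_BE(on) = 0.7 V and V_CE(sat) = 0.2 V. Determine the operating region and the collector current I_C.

active; I_C ≈ 1.8 mA

Assume active. Base-emitter loop: I_B = (V_BB − V_BE)/(R_B + (β+1)R_E) = (9 − 0.7)/(180 + 51×1) = 0.0359 mA.
I_C = β·I_B = 50×0.0359 = 1.8 mA.
V_CE = V_CC − I_C·R_C − I_E·R_E = 14 − 1.8×1 − 1.83×1 = 10.4 V > V_CE(sat), so the active-region assumption holds.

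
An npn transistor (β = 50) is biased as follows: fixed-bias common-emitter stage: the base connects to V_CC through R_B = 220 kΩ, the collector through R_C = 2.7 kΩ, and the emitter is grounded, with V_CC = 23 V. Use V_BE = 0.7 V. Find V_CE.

V_CE ≈ 9.3 V

Base loop: V_CC = I_B·R_B + V_BE, so I_B = (23 − 0.7)/220 kΩ = 0.101 mA.
In the active region I_C = β·I_B = 50 × 0.101 = 5.07 mA.
Collector loop: V_CE = V_CC − I_C·R_C = 23 − 5.07×2.7 = 9.32 V.
Since V_CE = 9.32 V > V_CE(sat) ≈ 0.2 V, the transistor is in the active region as assumed.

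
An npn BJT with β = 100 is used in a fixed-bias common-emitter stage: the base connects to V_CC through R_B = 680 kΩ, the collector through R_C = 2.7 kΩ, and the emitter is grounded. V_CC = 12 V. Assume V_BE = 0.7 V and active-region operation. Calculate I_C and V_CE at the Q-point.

I_C ≈ 1.7 mA, V_CE ≈ 7.5 V

Base loop: V_CC = I_B·R_B + V_BE, so I_B = (12 − 0.7)/680 kΩ = 0.0166 mA.
In the active region I_C = β·I_B = 100 × 0.0166 = 1.66 mA.
Collector loop: V_CE = V_CC − I_C·R_C = 12 − 1.66×2.7 = 7.51 V.
Since V_CE = 7.51 V > V_CE(sat) ≈ 0.2 V, the transistor is in the active region as assumed.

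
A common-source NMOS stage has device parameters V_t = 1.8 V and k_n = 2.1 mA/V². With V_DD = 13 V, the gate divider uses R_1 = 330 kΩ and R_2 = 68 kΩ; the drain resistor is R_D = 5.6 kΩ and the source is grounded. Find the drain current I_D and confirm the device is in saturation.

V_G = V_DD·R_2/(R_1+R_2) = 13×68/398 = 2.22 V. With the source grounded, V_GS = V_G = 2.22 V.
Assume saturation: I_D = (k_n/2)(V_GS − V_t)² = (2.1/2)×(2.22 − 1.8)² = 1.05×0.421² = 0.186 mA.
V_DS = V_DD − I_D·R_D = 13 − 0.186×5.6 = 12 V.
Saturation requires V_DS ≥ V_GS − V_t = 0.421 V; 12 ≥ 0.421 ✓.

I_D ≈ 0.19 mA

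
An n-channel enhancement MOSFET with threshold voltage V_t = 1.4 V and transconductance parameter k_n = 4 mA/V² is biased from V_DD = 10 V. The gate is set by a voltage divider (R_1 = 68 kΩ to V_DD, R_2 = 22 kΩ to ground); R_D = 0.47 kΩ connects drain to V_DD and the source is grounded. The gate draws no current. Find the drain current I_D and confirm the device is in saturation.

V_G = V_DD·R_2/(R_1+R_2) = 10×22/90 = 2.44 V. With the source grounded, V_GS = V_G = 2.44 V.
Assume saturation: I_D = (k_n/2)(V_GS − V_t)² = (4/2)×(2.44 − 1.4)² = 2×1.04² = 2.18 mA.
V_DS = V_DD − I_D·R_D = 10 − 2.18×0.47 = 8.97 V.
Saturation requires V_DS ≥ V_GS − V_t = 1.04 V; 8.97 ≥ 1.04 ✓.

I_D ≈ 2.2 mA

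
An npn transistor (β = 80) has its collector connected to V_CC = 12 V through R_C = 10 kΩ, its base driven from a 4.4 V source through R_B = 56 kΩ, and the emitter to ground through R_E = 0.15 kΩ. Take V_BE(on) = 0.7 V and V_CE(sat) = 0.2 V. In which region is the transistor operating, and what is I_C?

saturation; I_C ≈ 1.2 mA

Assume active: I_B = (4.4 − 0.7)/(56 + 81×0.15) = 0.0543 mA, I_C = β·I_B = 4.34 mA.
Then V_CE = 12 − 4.34×10 − 4.4×0.15 = -32.1 V < 0.2 V — the active assumption fails.
Re-solve with V_CE = 0.2 V. KCL at the emitter: V_E/R_E = (V_BB−0.7−V_E)/R_B + (V_CC−0.2−V_E)/R_C, giving V_E = 0.184 V.
I_C = (V_CC − 0.2 − V_E)/R_C = (11.8 − 0.184)/10 = 1.16 mA.
Check: I_B = (3.7 − 0.184)/56 = 0.0628 mA, and β·I_B = 5.02 mA > I_C, confirming saturation.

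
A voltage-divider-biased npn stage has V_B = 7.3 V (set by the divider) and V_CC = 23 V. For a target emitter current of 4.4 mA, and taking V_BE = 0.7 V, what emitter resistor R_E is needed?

R_E ≈ 1.5 kΩ

V_E = V_B − V_BE = 7.3 − 0.7 = 6.6 V.
R_E = V_E / I_E = 6.6 / 4.4 = 1.5 kΩ.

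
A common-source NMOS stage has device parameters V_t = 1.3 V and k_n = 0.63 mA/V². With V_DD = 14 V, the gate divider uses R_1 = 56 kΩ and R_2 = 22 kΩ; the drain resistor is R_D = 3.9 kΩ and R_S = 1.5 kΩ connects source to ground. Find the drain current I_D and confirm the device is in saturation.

V_G = V_DD·R_2/(R_1+R_2) = 14×22/78 = 3.95 V.
Assume saturation: I_D = (k_n/2)(V_GS − V_t)² with V_GS = V_G − I_D·R_S = 3.95 − 1.5·I_D.
Substituting gives 0.709·I_D² − 3.5·I_D + 2.21 = 0, with roots I_D = 0.742 or 4.2 mA.
The root I_D = 4.2 mA gives V_GS = -2.35 V ≤ V_t, so take I_D = 0.742 mA.
Then V_GS = 2.84 V and V_DS = V_DD − I_D(R_D+R_S) = 14 − 0.742×5.4 = 9.99 V.
Saturation requires V_DS ≥ V_GS − V_t = 1.54 V; 9.99 ≥ 1.54 ✓.

I_D ≈ 0.74 mA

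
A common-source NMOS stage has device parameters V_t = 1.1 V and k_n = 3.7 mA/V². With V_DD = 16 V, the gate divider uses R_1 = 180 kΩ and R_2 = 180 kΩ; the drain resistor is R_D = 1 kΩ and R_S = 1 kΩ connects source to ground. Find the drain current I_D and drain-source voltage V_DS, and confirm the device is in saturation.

V_G = V_DD·R_2/(R_1+R_2) = 16×180/360 = 8 V.
Assume saturation: I_D = (k_n/2)(V_GS − V_t)² with V_GS = V_G − I_D·R_S = 8 − 1·I_D.
Substituting gives 1.85·I_D² − 26.5·I_D + 88.1 = 0, with roots I_D = 5.22 or 9.12 mA.
The root I_D = 9.12 mA gives V_GS = -1.12 V ≤ V_t, so take I_D = 5.22 mA.
Then V_GS = 2.78 V and V_DS = V_DD − I_D(R_D+R_S) = 16 − 5.22×2 = 5.56 V.
Saturation requires V_DS ≥ V_GS − V_t = 1.68 V; 5.56 ≥ 1.68 ✓.

I_D ≈ 5.2 mA, V_DS ≈ 5.6 V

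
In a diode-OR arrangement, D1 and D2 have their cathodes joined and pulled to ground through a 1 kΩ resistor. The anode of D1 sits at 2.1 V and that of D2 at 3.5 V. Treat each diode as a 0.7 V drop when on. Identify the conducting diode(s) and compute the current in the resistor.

Only D2 conducts; I_R ≈ 2.8 mA

Assume both conduct. Then node N would need to be at both 2.1−0.7 = 1.4 V and 3.5−0.7 = 2.8 V, which is impossible.
Assume only D2 conducts: V_N = 3.5 − 0.7 = 2.8 V, so I_R = 2.8/1 = 2.8 mA.
Check D1: its anode-to-cathode voltage is 2.1 − 2.8 = -0.7 V < 0.7 V, so it is off. The assumption is consistent.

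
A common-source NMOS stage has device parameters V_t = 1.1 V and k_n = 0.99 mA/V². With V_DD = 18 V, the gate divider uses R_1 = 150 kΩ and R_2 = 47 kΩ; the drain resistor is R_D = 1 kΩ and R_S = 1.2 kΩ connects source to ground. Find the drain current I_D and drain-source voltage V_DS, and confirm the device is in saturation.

I_D ≈ 1.3 mA, V_DS ≈ 15 V

V_G = V_DD·R_2/(R_1+R_2) = 18×47/197 = 4.29 V.
Assume saturation: I_D = (k_n/2)(V_GS − V_t)² with V_GS = V_G − I_D·R_S = 4.29 − 1.2·I_D.
Substituting gives 0.713·I_D² − 4.79·I_D + 5.05 = 0, with roots I_D = 1.31 or 5.42 mA.
The root I_D = 5.42 mA gives V_GS = -2.21 V ≤ V_t, so take I_D = 1.31 mA.
Then V_GS = 2.73 V and V_DS = V_DD − I_D(R_D+R_S) = 18 − 1.31×2.2 = 15.1 V.
Saturation requires V_DS ≥ V_GS − V_t = 1.63 V; 15.1 ≥ 1.63 ✓.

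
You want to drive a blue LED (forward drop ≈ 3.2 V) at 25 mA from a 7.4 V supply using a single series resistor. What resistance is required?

The resistor drops V_S − V_D = 7.4 − 3.2 = 4.2 V at 25 mA.
R = 4.2 V / 25 mA = 0.168 kΩ.

R ≈ 0.17 kΩ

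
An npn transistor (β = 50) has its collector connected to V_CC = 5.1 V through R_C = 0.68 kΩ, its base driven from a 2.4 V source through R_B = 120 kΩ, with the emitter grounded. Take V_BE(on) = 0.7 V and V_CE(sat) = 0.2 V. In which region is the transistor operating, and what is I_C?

active; I_C ≈ 0.71 mA

Assume active. Base-emitter loop: I_B = (V_BB − V_BE)/R_B = (2.4 − 0.7)/120 = 0.0142 mA.
I_C = β·I_B = 50×0.0142 = 0.708 mA.
V_CE = V_CC − I_C·R_C = 5.1 − 0.708×0.68 = 4.62 V > V_CE(sat), so the active-region assumption holds.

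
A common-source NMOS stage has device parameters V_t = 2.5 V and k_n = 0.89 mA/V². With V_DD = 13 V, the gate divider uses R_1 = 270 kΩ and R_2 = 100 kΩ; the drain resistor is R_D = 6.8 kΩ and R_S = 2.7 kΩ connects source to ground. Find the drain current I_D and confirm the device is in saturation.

I_D ≈ 0.16 mA

V_G = V_DD·R_2/(R_1+R_2) = 13×100/370 = 3.51 V.
Assume saturation: I_D = (k_n/2)(V_GS − V_t)² with V_GS = V_G − I_D·R_S = 3.51 − 2.7·I_D.
Substituting gives 3.24·I_D² − 3.44·I_D + 0.457 = 0, with roots I_D = 0.156 or 0.903 mA.
The root I_D = 0.903 mA gives V_GS = 1.08 V ≤ V_t, so take I_D = 0.156 mA.
Then V_GS = 3.09 V and V_DS = V_DD − I_D(R_D+R_S) = 13 − 0.156×9.5 = 11.5 V.
Saturation requires V_DS ≥ V_GS − V_t = 0.592 V; 11.5 ≥ 0.592 ✓.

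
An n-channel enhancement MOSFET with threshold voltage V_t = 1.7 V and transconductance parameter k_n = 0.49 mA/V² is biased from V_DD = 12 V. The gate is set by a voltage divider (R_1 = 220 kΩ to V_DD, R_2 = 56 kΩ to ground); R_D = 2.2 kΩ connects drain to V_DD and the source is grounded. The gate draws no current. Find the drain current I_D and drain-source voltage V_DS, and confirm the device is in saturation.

V_G = V_DD·R_2/(R_1+R_2) = 12×56/276 = 2.43 V. With the source grounded, V_GS = V_G = 2.43 V.
Assume saturation: I_D = (k_n/2)(V_GS − V_t)² = (0.49/2)×(2.43 − 1.7)² = 0.245×0.735² = 0.132 mA.
V_DS = V_DD − I_D·R_D = 12 − 0.132×2.2 = 11.7 V.
Saturation requires V_DS ≥ V_GS − V_t = 0.735 V; 11.7 ≥ 0.735 ✓.

I_D ≈ 0.13 mA, V_DS ≈ 12 V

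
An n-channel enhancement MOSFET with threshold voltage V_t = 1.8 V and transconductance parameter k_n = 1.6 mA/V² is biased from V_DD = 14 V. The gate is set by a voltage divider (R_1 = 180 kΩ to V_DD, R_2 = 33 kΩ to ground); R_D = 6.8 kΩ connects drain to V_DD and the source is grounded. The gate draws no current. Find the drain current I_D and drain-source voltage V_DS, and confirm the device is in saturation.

V_G = V_DD·R_2/(R_1+R_2) = 14×33/213 = 2.17 V. With the source grounded, V_GS = V_G = 2.17 V.
Assume saturation: I_D = (k_n/2)(V_GS − V_t)² = (1.6/2)×(2.17 − 1.8)² = 0.8×0.369² = 0.109 mA.
V_DS = V_DD − I_D·R_D = 14 − 0.109×6.8 = 13.3 V.
Saturation requires V_DS ≥ V_GS − V_t = 0.369 V; 13.3 ≥ 0.369 ✓.

I_D ≈ 0.11 mA, V_DS ≈ 13 V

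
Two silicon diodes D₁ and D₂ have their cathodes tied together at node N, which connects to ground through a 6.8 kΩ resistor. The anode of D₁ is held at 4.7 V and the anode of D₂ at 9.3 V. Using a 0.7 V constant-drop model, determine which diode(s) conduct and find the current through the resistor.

Assume both conduct. Then node N would need to be at both 4.7−0.7 = 4 V and 9.3−0.7 = 8.6 V, which is impossible.
Assume only D₂ conducts: V_N = 9.3 − 0.7 = 8.6 V, so I_R = 8.6/6.8 = 1.26 mA.
Check D₁: its anode-to-cathode voltage is 4.7 − 8.6 = -3.9 V < 0.7 V, so it is off. The assumption is consistent.

Only D₂ conducts; I_R ≈ 1.3 mA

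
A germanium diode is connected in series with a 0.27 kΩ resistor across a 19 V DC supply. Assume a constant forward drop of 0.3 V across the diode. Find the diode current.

KVL around the loop: 19 = V_D + I·R = 0.3 + I × 0.27 kΩ.
So I = (19 − 0.3) / 0.27 kΩ = 18.7 / 0.27 = 69.3 mA.

I ≈ 69 mA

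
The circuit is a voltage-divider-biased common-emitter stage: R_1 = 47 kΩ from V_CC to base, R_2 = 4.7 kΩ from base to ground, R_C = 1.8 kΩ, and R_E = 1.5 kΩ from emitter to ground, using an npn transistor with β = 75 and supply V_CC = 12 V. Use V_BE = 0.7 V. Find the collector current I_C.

I_C ≈ 0.25 mA

Thevenize the base divider: V_Th = V_CC·R_2/(R_1+R_2) = 12×4.7/51.7 = 1.09 V, R_Th = R_1‖R_2 = 4.27 kΩ.
Base-emitter loop: V_Th = I_B·R_Th + V_BE + (β+1)I_B·R_E, so I_B = (1.09 − 0.7) / (4.27 + 76×1.5) = 0.00331 mA.
I_C = β·I_B = 75×0.00331 = 0.248 mA, and I_E = (β+1)I_B = 0.251 mA.
V_CE = V_CC − I_C·R_C − I_E·R_E = 12 − 0.248×1.8 − 0.251×1.5 = 11.2 V.
V_CE = 11.2 V > 0.2 V confirms active-region operation.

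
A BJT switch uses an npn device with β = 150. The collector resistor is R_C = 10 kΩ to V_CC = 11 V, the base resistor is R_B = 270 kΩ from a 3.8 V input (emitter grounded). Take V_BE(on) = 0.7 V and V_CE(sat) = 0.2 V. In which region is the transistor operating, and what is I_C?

saturation; I_C ≈ 1.1 mA

Assume active: I_B = (3.8 − 0.7)/270 = 0.0115 mA, giving I_C = β·I_B = 1.72 mA.
But then V_CE = 11 − 1.72×10 = -6.22 V < V_CE(sat) = 0.2 V — impossible in the active region.
So the transistor is saturated. With V_CE = 0.2 V, I_C = (V_CC − 0.2)/R_C = 10.8/10 = 1.08 mA.
Check: β·I_B = 1.72 mA > I_C = 1.08 mA, confirming saturation.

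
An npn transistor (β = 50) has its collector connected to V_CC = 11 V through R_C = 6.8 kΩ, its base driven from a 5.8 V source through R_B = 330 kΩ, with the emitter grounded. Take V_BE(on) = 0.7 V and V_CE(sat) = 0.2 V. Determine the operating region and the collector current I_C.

active; I_C ≈ 0.77 mA

Assume active. Base-emitter loop: I_B = (V_BB − V_BE)/R_B = (5.8 − 0.7)/330 = 0.0155 mA.
I_C = β·I_B = 50×0.0155 = 0.773 mA.
V_CE = V_CC − I_C·R_C = 11 − 0.773×6.8 = 5.75 V > V_CE(sat), so the active-region assumption holds.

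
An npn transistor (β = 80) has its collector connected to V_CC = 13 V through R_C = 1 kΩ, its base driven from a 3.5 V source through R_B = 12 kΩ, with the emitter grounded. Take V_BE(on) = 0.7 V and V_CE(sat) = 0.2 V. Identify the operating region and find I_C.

Assume active: I_B = (3.5 − 0.7)/12 = 0.233 mA, giving I_C = β·I_B = 18.7 mA.
But then V_CE = 13 − 18.7×1 = -5.67 V < V_CE(sat) = 0.2 V — impossible in the active region.
So the transistor is saturated. With V_CE = 0.2 V, I_C = (V_CC − 0.2)/R_C = 12.8/1 = 12.8 mA.
Check: β·I_B = 18.7 mA > I_C = 12.8 mA, confirming saturation.

saturation; I_C ≈ 13 mA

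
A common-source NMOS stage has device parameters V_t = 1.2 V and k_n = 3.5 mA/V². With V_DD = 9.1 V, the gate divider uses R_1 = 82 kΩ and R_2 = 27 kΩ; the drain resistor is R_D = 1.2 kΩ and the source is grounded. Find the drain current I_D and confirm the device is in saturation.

V_G = V_DD·R_2/(R_1+R_2) = 9.1×27/109 = 2.25 V. With the source grounded, V_GS = V_G = 2.25 V.
Assume saturation: I_D = (k_n/2)(V_GS − V_t)² = (3.5/2)×(2.25 − 1.2)² = 1.75×1.05² = 1.94 mA.
V_DS = V_DD − I_D·R_D = 9.1 − 1.94×1.2 = 6.77 V.
Saturation requires V_DS ≥ V_GS − V_t = 1.05 V; 6.77 ≥ 1.05 ✓.

I_D ≈ 1.9 mA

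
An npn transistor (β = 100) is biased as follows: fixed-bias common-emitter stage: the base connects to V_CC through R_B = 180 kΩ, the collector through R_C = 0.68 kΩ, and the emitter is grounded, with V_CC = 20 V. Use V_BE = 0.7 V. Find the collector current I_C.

Base loop: V_CC = I_B·R_B + V_BE, so I_B = (20 − 0.7)/180 kΩ = 0.107 mA.
In the active region I_C = β·I_B = 100 × 0.107 = 10.7 mA.
Collector loop: V_CE = V_CC − I_C·R_C = 20 − 10.7×0.68 = 12.7 V.
Since V_CE = 12.7 V > V_CE(sat) ≈ 0.2 V, the transistor is in the active region as assumed.

I_C ≈ 11 mA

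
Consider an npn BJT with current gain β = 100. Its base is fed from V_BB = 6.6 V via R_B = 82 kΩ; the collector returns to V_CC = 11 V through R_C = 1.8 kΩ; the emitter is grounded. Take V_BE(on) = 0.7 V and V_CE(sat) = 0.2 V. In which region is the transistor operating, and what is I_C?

saturation; I_C ≈ 6 mA

Assume active: I_B = (6.6 − 0.7)/82 = 0.072 mA, giving I_C = β·I_B = 7.2 mA.
But then V_CE = 11 − 7.2×1.8 = -1.95 V < V_CE(sat) = 0.2 V — impossible in the active region.
So the transistor is saturated. With V_CE = 0.2 V, I_C = (V_CC − 0.2)/R_C = 10.8/1.8 = 6 mA.
Check: β·I_B = 7.2 mA > I_C = 6 mA, confirming saturation.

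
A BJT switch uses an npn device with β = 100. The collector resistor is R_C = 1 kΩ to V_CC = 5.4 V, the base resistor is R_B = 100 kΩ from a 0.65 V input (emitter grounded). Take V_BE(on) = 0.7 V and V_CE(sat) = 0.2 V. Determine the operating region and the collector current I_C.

cutoff; I_C ≈ 0

V_BB = 0.65 V ≤ V_BE(on) = 0.7 V, so the base-emitter junction is not forward biased.
The transistor is in cutoff: I_B = I_C = 0.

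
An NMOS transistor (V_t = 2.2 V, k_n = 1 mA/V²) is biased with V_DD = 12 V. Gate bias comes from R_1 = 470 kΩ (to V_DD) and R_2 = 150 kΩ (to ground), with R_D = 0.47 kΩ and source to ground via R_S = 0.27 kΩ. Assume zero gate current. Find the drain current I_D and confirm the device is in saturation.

V_G = V_DD·R_2/(R_1+R_2) = 12×150/620 = 2.9 V.
Assume saturation: I_D = (k_n/2)(V_GS − V_t)² with V_GS = V_G − I_D·R_S = 2.9 − 0.27·I_D.
Substituting gives 0.0365·I_D² − 1.19·I_D + 0.247 = 0, with roots I_D = 0.209 or 32.4 mA.
The root I_D = 32.4 mA gives V_GS = -5.85 V ≤ V_t, so take I_D = 0.209 mA.
Then V_GS = 2.85 V and V_DS = V_DD − I_D(R_D+R_S) = 12 − 0.209×0.74 = 11.8 V.
Saturation requires V_DS ≥ V_GS − V_t = 0.647 V; 11.8 ≥ 0.647 ✓.

I_D ≈ 0.21 mA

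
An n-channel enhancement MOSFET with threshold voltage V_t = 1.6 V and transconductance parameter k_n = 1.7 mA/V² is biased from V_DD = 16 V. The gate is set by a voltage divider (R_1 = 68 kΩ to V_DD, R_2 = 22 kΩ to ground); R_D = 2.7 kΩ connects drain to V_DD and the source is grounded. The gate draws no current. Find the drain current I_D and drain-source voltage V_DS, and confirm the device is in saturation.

I_D ≈ 4.5 mA, V_DS ≈ 3.7 V

V_G = V_DD·R_2/(R_1+R_2) = 16×22/90 = 3.91 V. With the source grounded, V_GS = V_G = 3.91 V.
Assume saturation: I_D = (k_n/2)(V_GS − V_t)² = (1.7/2)×(3.91 − 1.6)² = 0.85×2.31² = 4.54 mA.
V_DS = V_DD − I_D·R_D = 16 − 4.54×2.7 = 3.74 V.
Saturation requires V_DS ≥ V_GS − V_t = 2.31 V; 3.74 ≥ 2.31 ✓.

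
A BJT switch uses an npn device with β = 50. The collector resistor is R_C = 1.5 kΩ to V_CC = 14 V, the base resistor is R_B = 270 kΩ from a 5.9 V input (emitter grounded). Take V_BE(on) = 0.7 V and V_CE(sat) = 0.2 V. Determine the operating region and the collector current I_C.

active; I_C ≈ 0.96 mA

Assume active. Base-emitter loop: I_B = (V_BB − V_BE)/R_B = (5.9 − 0.7)/270 = 0.0193 mA.
I_C = β·I_B = 50×0.0193 = 0.963 mA.
V_CE = V_CC − I_C·R_C = 14 − 0.963×1.5 = 12.6 V > V_CE(sat), so the active-region assumption holds.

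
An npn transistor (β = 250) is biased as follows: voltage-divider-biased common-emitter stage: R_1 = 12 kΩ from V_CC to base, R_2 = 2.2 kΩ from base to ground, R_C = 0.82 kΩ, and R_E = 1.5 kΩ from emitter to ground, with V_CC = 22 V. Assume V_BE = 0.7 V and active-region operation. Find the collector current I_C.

I_C ≈ 1.8 mA

Thevenize the base divider: V_Th = V_CC·R_2/(R_1+R_2) = 22×2.2/14.2 = 3.41 V, R_Th = R_1‖R_2 = 1.86 kΩ.
Base-emitter loop: V_Th = I_B·R_Th + V_BE + (β+1)I_B·R_E, so I_B = (3.41 − 0.7) / (1.86 + 251×1.5) = 0.00716 mA.
I_C = β·I_B = 250×0.00716 = 1.79 mA, and I_E = (β+1)I_B = 1.8 mA.
V_CE = V_CC − I_C·R_C − I_E·R_E = 22 − 1.79×0.82 − 1.8×1.5 = 17.8 V.
V_CE = 17.8 V > 0.2 V confirms active-region operation.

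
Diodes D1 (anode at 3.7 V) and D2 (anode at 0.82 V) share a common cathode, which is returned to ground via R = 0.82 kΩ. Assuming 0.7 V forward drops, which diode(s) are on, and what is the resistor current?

Only D1 conducts; I_R ≈ 3.7 mA

Assume both conduct. Then node N would need to be at both 3.7−0.7 = 3 V and 0.82−0.7 = 0.12 V, which is impossible.
Assume only D1 conducts: V_N = 3.7 − 0.7 = 3 V, so I_R = 3/0.82 = 3.66 mA.
Check D2: its anode-to-cathode voltage is 0.82 − 3 = -2.18 V < 0.7 V, so it is off. The assumption is consistent.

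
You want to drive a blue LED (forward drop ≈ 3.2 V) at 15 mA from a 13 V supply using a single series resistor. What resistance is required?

The resistor drops V_S − V_D = 13 − 3.2 = 9.8 V at 15 mA.
R = 9.8 V / 15 mA = 0.653 kΩ.

R ≈ 0.65 kΩ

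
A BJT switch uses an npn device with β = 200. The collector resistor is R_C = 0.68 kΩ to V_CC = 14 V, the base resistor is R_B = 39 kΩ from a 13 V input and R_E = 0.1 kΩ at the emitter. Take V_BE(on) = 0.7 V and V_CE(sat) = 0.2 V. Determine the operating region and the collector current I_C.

Assume active: I_B = (13 − 0.7)/(39 + 201×0.1) = 0.208 mA, I_C = β·I_B = 41.6 mA.
Then V_CE = 14 − 41.6×0.68 − 41.8×0.1 = -18.5 V < 0.2 V — the active assumption fails.
Re-solve with V_CE = 0.2 V. KCL at the emitter: V_E/R_E = (V_BB−0.7−V_E)/R_B + (V_CC−0.2−V_E)/R_C, giving V_E = 1.79 V.
I_C = (V_CC − 0.2 − V_E)/R_C = (13.8 − 1.79)/0.68 = 17.7 mA.
Check: I_B = (12.3 − 1.79)/39 = 0.269 mA, and β·I_B = 53.9 mA > I_C, confirming saturation.

saturation; I_C ≈ 18 mA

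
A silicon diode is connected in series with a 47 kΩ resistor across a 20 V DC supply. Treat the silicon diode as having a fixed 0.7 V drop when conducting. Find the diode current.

I ≈ 0.41 mA

KVL around the loop: 20 = V_D + I·R = 0.7 + I × 47 kΩ.
So I = (20 − 0.7) / 47 kΩ = 19.3 / 47 = 0.411 mA.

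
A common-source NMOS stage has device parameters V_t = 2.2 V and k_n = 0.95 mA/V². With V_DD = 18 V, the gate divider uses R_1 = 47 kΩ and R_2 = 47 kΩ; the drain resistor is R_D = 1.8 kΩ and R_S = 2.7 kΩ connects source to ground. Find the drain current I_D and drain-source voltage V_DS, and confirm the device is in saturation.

I_D ≈ 1.8 mA, V_DS ≈ 9.9 V

V_G = V_DD·R_2/(R_1+R_2) = 18×47/94 = 9 V.
Assume saturation: I_D = (k_n/2)(V_GS − V_t)² with V_GS = V_G − I_D·R_S = 9 − 2.7·I_D.
Substituting gives 3.46·I_D² − 18.4·I_D + 22 = 0, with roots I_D = 1.8 or 3.53 mA.
The root I_D = 3.53 mA gives V_GS = -0.525 V ≤ V_t, so take I_D = 1.8 mA.
Then V_GS = 4.15 V and V_DS = V_DD − I_D(R_D+R_S) = 18 − 1.8×4.5 = 9.91 V.
Saturation requires V_DS ≥ V_GS − V_t = 1.95 V; 9.91 ≥ 1.95 ✓.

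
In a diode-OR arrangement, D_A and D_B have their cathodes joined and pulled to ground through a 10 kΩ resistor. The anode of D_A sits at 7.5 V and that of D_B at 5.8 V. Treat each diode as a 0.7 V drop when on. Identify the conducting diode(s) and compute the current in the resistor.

Assume both conduct. Then node N would need to be at both 7.5−0.7 = 6.8 V and 5.8−0.7 = 5.1 V, which is impossible.
Assume only D_A conducts: V_N = 7.5 − 0.7 = 6.8 V, so I_R = 6.8/10 = 0.68 mA.
Check D_B: its anode-to-cathode voltage is 5.8 − 6.8 = -1 V < 0.7 V, so it is off. The assumption is consistent.

Only D_A conducts; I_R ≈ 0.68 mA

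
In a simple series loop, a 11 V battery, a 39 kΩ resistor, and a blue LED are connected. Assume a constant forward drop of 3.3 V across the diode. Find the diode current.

I ≈ 0.2 mA

KVL around the loop: 11 = V_D + I·R = 3.3 + I × 39 kΩ.
So I = (11 − 3.3) / 39 kΩ = 7.7 / 39 = 0.197 mA.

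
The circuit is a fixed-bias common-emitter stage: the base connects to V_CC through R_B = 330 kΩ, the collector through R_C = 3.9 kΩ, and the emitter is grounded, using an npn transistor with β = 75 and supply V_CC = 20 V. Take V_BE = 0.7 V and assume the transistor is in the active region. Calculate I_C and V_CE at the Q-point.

I_C ≈ 4.4 mA, V_CE ≈ 2.9 V

Base loop: V_CC = I_B·R_B + V_BE, so I_B = (20 − 0.7)/330 kΩ = 0.0585 mA.
In the active region I_C = β·I_B = 75 × 0.0585 = 4.39 mA.
Collector loop: V_CE = V_CC − I_C·R_C = 20 − 4.39×3.9 = 2.89 V.
Since V_CE = 2.89 V > V_CE(sat) ≈ 0.2 V, the transistor is in the active region as assumed.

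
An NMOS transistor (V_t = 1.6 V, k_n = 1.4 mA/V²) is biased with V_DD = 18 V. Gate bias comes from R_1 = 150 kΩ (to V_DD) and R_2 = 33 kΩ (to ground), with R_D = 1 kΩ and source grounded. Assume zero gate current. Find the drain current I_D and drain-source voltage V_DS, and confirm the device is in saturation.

V_G = V_DD·R_2/(R_1+R_2) = 18×33/183 = 3.25 V. With the source grounded, V_GS = V_G = 3.25 V.
Assume saturation: I_D = (k_n/2)(V_GS − V_t)² = (1.4/2)×(3.25 − 1.6)² = 0.7×1.65² = 1.9 mA.
V_DS = V_DD − I_D·R_D = 18 − 1.9×1 = 16.1 V.
Saturation requires V_DS ≥ V_GS − V_t = 1.65 V; 16.1 ≥ 1.65 ✓.

I_D ≈ 1.9 mA, V_DS ≈ 16 V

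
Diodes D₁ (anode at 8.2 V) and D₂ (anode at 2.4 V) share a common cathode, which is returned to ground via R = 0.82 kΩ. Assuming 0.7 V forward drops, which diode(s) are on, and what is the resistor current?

Only D₁ conducts; I_R ≈ 9.1 mA

Assume both conduct. Then node N would need to be at both 8.2−0.7 = 7.5 V and 2.4−0.7 = 1.7 V, which is impossible.
Assume only D₁ conducts: V_N = 8.2 − 0.7 = 7.5 V, so I_R = 7.5/0.82 = 9.15 mA.
Check D₂: its anode-to-cathode voltage is 2.4 − 7.5 = -5.1 V < 0.7 V, so it is off. The assumption is consistent.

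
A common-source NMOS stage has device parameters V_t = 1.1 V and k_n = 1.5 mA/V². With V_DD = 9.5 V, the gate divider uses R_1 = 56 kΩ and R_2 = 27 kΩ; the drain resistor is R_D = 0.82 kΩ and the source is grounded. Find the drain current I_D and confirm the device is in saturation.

I_D ≈ 3 mA

V_G = V_DD·R_2/(R_1+R_2) = 9.5×27/83 = 3.09 V. With the source grounded, V_GS = V_G = 3.09 V.
Assume saturation: I_D = (k_n/2)(V_GS − V_t)² = (1.5/2)×(3.09 − 1.1)² = 0.75×1.99² = 2.97 mA.
V_DS = V_DD − I_D·R_D = 9.5 − 2.97×0.82 = 7.06 V.
Saturation requires V_DS ≥ V_GS − V_t = 1.99 V; 7.06 ≥ 1.99 ✓.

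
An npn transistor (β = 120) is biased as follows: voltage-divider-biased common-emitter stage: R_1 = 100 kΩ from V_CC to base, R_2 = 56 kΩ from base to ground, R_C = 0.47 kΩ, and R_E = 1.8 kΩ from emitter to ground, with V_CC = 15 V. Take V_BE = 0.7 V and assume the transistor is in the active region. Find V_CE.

Thevenize the base divider: V_Th = V_CC·R_2/(R_1+R_2) = 15×56/156 = 5.38 V, R_Th = R_1‖R_2 = 35.9 kΩ.
Base-emitter loop: V_Th = I_B·R_Th + V_BE + (β+1)I_B·R_E, so I_B = (5.38 − 0.7) / (35.9 + 121×1.8) = 0.0185 mA.
I_C = β·I_B = 120×0.0185 = 2.22 mA, and I_E = (β+1)I_B = 2.23 mA.
V_CE = V_CC − I_C·R_C − I_E·R_E = 15 − 2.22×0.47 − 2.23×1.8 = 9.94 V.
V_CE = 9.94 V > 0.2 V confirms active-region operation.

V_CE ≈ 9.9 V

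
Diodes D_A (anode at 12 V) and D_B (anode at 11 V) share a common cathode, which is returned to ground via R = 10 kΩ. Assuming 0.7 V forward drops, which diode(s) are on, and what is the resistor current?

Assume both conduct. Then node N would need to be at both 12−0.7 = 11.3 V and 11−0.7 = 10.3 V, which is impossible.
Assume only D_A conducts: V_N = 12 − 0.7 = 11.3 V, so I_R = 11.3/10 = 1.13 mA.
Check D_B: its anode-to-cathode voltage is 11 − 11.3 = -0.3 V < 0.7 V, so it is off. The assumption is consistent.

Only D_A conducts; I_R ≈ 1.1 mA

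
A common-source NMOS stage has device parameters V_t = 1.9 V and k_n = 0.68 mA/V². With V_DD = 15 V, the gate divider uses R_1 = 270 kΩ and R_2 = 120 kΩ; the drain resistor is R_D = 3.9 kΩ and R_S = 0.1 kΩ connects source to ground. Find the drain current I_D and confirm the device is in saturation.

V_G = V_DD·R_2/(R_1+R_2) = 15×120/390 = 4.62 V.
Assume saturation: I_D = (k_n/2)(V_GS − V_t)² with V_GS = V_G − I_D·R_S = 4.62 − 0.1·I_D.
Substituting gives 0.0034·I_D² − 1.18·I_D + 2.51 = 0, with roots I_D = 2.13 or 346 mA.
The root I_D = 346 mA gives V_GS = -30 V ≤ V_t, so take I_D = 2.13 mA.
Then V_GS = 4.4 V and V_DS = V_DD − I_D(R_D+R_S) = 15 − 2.13×4 = 6.48 V.
Saturation requires V_DS ≥ V_GS − V_t = 2.5 V; 6.48 ≥ 2.5 ✓.

I_D ≈ 2.1 mA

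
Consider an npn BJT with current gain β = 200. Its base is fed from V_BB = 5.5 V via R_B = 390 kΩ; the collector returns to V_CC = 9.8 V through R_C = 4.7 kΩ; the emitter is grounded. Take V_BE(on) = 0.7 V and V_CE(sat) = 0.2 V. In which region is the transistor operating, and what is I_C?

saturation; I_C ≈ 2 mA

Assume active: I_B = (5.5 − 0.7)/390 = 0.0123 mA, giving I_C = β·I_B = 2.46 mA.
But then V_CE = 9.8 − 2.46×4.7 = -1.77 V < V_CE(sat) = 0.2 V — impossible in the active region.
So the transistor is saturated. With V_CE = 0.2 V, I_C = (V_CC − 0.2)/R_C = 9.6/4.7 = 2.04 mA.
Check: β·I_B = 2.46 mA > I_C = 2.04 mA, confirming saturation.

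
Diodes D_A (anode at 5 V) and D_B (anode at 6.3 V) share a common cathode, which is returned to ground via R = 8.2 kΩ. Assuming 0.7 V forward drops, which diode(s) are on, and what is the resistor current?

Only D_B conducts; I_R ≈ 0.68 mA

Assume both conduct. Then node N would need to be at both 5−0.7 = 4.3 V and 6.3−0.7 = 5.6 V, which is impossible.
Assume only D_B conducts: V_N = 6.3 − 0.7 = 5.6 V, so I_R = 5.6/8.2 = 0.683 mA.
Check D_A: its anode-to-cathode voltage is 5 − 5.6 = -0.6 V < 0.7 V, so it is off. The assumption is consistent.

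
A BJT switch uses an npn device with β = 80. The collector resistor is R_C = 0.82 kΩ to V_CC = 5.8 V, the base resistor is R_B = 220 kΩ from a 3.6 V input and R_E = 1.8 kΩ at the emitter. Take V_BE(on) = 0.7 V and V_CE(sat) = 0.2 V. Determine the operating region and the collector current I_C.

active; I_C ≈ 0.63 mA

Assume active. Base-emitter loop: I_B = (V_BB − V_BE)/(R_B + (β+1)R_E) = (3.6 − 0.7)/(220 + 81×1.8) = 0.00793 mA.
I_C = β·I_B = 80×0.00793 = 0.634 mA.
V_CE = V_CC − I_C·R_C − I_E·R_E = 5.8 − 0.634×0.82 − 0.642×1.8 = 4.12 V > V_CE(sat), so the active-region assumption holds.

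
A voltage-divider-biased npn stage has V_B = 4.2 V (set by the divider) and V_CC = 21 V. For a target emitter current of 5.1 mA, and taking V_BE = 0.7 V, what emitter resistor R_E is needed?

R_E ≈ 0.69 kΩ

V_E = V_B − V_BE = 4.2 − 0.7 = 3.5 V.
R_E = V_E / I_E = 3.5 / 5.1 = 0.686 kΩ.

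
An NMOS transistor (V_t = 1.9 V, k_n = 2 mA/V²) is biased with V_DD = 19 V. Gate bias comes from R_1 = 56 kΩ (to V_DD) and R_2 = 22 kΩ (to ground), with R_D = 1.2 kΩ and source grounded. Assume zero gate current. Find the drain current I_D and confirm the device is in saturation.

I_D ≈ 12 mA

V_G = V_DD·R_2/(R_1+R_2) = 19×22/78 = 5.36 V. With the source grounded, V_GS = V_G = 5.36 V.
Assume saturation: I_D = (k_n/2)(V_GS − V_t)² = (2/2)×(5.36 − 1.9)² = 1×3.46² = 12 mA.
V_DS = V_DD − I_D·R_D = 19 − 12×1.2 = 4.64 V.
Saturation requires V_DS ≥ V_GS − V_t = 3.46 V; 4.64 ≥ 3.46 ✓.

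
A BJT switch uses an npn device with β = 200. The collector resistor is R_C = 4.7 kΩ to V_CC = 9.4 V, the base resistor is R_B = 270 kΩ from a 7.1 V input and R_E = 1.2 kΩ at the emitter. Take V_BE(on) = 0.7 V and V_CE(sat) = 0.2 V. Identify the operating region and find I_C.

saturation; I_C ≈ 1.6 mA

Assume active: I_B = (7.1 − 0.7)/(270 + 201×1.2) = 0.0125 mA, I_C = β·I_B = 2.5 mA.
Then V_CE = 9.4 − 2.5×4.7 − 2.52×1.2 = -5.39 V < 0.2 V — the active assumption fails.
Re-solve with V_CE = 0.2 V. KCL at the emitter: V_E/R_E = (V_BB−0.7−V_E)/R_B + (V_CC−0.2−V_E)/R_C, giving V_E = 1.89 V.
I_C = (V_CC − 0.2 − V_E)/R_C = (9.2 − 1.89)/4.7 = 1.56 mA.
Check: I_B = (6.4 − 1.89)/270 = 0.0167 mA, and β·I_B = 3.34 mA > I_C, confirming saturation.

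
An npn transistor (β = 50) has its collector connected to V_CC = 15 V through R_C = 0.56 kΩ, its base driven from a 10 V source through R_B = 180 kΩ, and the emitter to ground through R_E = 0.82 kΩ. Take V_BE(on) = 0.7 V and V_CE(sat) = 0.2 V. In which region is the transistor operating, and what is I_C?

Assume active. Base-emitter loop: I_B = (V_BB − V_BE)/(R_B + (β+1)R_E) = (10 − 0.7)/(180 + 51×0.82) = 0.0419 mA.
I_C = β·I_B = 50×0.0419 = 2.1 mA.
V_CE = V_CC − I_C·R_C − I_E·R_E = 15 − 2.1×0.56 − 2.14×0.82 = 12.1 V > V_CE(sat), so the active-region assumption holds.

active; I_C ≈ 2.1 mA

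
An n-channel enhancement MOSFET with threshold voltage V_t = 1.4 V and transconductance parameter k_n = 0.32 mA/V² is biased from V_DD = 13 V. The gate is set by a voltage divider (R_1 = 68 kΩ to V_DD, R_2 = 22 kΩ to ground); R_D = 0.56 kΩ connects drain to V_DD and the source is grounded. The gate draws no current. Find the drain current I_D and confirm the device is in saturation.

I_D ≈ 0.51 mA

V_G = V_DD·R_2/(R_1+R_2) = 13×22/90 = 3.18 V. With the source grounded, V_GS = V_G = 3.18 V.
Assume saturation: I_D = (k_n/2)(V_GS − V_t)² = (0.32/2)×(3.18 − 1.4)² = 0.16×1.78² = 0.506 mA.
V_DS = V_DD − I_D·R_D = 13 − 0.506×0.56 = 12.7 V.
Saturation requires V_DS ≥ V_GS − V_t = 1.78 V; 12.7 ≥ 1.78 ✓.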